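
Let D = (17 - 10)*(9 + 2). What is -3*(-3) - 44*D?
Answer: -3379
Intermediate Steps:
D = 77 (D = 7*11 = 77)
-3*(-3) - 44*D = -3*(-3) - 44*77 = 9 - 3388 = -3379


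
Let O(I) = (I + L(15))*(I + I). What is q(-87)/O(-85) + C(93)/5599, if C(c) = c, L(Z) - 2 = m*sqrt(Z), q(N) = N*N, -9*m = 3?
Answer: 10878995139/19666711460 - 7569*sqrt(15)/3512540 ≈ 0.54482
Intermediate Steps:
m = -1/3 (m = -1/9*3 = -1/3 ≈ -0.33333)
q(N) = N**2
L(Z) = 2 - sqrt(Z)/3
O(I) = 2*I*(2 + I - sqrt(15)/3) (O(I) = (I + (2 - sqrt(15)/3))*(I + I) = (2 + I - sqrt(15)/3)*(2*I) = 2*I*(2 + I - sqrt(15)/3))
q(-87)/O(-85) + C(93)/5599 = (-87)**2/(((2/3)*(-85)*(6 - sqrt(15) + 3*(-85)))) + 93/5599 = 7569/(((2/3)*(-85)*(6 - sqrt(15) - 255))) + 93*(1/5599) = 7569/(((2/3)*(-85)*(-249 - sqrt(15)))) + 93/5599 = 7569/(14110 + 170*sqrt(15)/3) + 93/5599 = 93/5599 + 7569/(14110 + 170*sqrt(15)/3)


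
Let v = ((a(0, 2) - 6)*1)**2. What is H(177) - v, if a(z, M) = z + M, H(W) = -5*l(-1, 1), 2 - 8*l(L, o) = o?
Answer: -133/8 ≈ -16.625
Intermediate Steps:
l(L, o) = 1/4 - o/8
H(W) = -5/8 (H(W) = -5*(1/4 - 1/8*1) = -5*(1/4 - 1/8) = -5*1/8 = -5/8)
a(z, M) = M + z
v = 16 (v = (((2 + 0) - 6)*1)**2 = ((2 - 6)*1)**2 = (-4*1)**2 = (-4)**2 = 16)
H(177) - v = -5/8 - 1*16 = -5/8 - 16 = -133/8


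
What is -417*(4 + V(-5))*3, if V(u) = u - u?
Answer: -5004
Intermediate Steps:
V(u) = 0
-417*(4 + V(-5))*3 = -417*(4 + 0)*3 = -1668*3 = -417*12 = -5004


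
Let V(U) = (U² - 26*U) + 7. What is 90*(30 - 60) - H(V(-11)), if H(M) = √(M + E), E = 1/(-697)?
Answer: -2700 - √201124229/697 ≈ -2720.3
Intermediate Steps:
V(U) = 7 + U² - 26*U
E = -1/697 ≈ -0.0014347
H(M) = √(-1/697 + M) (H(M) = √(M - 1/697) = √(-1/697 + M))
90*(30 - 60) - H(V(-11)) = 90*(30 - 60) - √(-697 + 485809*(7 + (-11)² - 26*(-11)))/697 = 90*(-30) - √(-697 + 485809*(7 + 121 + 286))/697 = -2700 - √(-697 + 485809*414)/697 = -2700 - √(-697 + 201124926)/697 = -2700 - √201124229/697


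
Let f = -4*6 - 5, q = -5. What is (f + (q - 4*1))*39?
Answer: -1482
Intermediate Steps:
f = -29 (f = -24 - 5 = -29)
(f + (q - 4*1))*39 = (-29 + (-5 - 4*1))*39 = (-29 + (-5 - 4))*39 = (-29 - 9)*39 = -38*39 = -1482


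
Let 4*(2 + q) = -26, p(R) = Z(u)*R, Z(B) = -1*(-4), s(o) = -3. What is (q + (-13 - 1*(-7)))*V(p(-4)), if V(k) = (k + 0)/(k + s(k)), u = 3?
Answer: -232/19 ≈ -12.211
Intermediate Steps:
Z(B) = 4
p(R) = 4*R
q = -17/2 (q = -2 + (¼)*(-26) = -2 - 13/2 = -17/2 ≈ -8.5000)
V(k) = k/(-3 + k) (V(k) = (k + 0)/(k - 3) = k/(-3 + k))
(q + (-13 - 1*(-7)))*V(p(-4)) = (-17/2 + (-13 - 1*(-7)))*((4*(-4))/(-3 + 4*(-4))) = (-17/2 + (-13 + 7))*(-16/(-3 - 16)) = (-17/2 - 6)*(-16/(-19)) = -(-232)*(-1)/19 = -29/2*16/19 = -232/19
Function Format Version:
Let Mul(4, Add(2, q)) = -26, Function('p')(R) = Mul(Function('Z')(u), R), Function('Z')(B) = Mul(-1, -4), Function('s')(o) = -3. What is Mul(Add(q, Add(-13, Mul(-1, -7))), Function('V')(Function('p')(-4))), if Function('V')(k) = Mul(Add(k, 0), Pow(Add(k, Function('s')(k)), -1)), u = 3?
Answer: Rational(-232, 19) ≈ -12.211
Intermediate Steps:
Function('Z')(B) = 4
Function('p')(R) = Mul(4, R)
q = Rational(-17, 2) (q = Add(-2, Mul(Rational(1, 4), -26)) = Add(-2, Rational(-13, 2)) = Rational(-17, 2) ≈ -8.5000)
Function('V')(k) = Mul(k, Pow(Add(-3, k), -1)) (Function('V')(k) = Mul(Add(k, 0), Pow(Add(k, -3), -1)) = Mul(k, Pow(Add(-3, k), -1)))
Mul(Add(q, Add(-13, Mul(-1, -7))), Function('V')(Function('p')(-4))) = Mul(Add(Rational(-17, 2), Add(-13, Mul(-1, -7))), Mul(Mul(4, -4), Pow(Add(-3, Mul(4, -4)), -1))) = Mul(Add(Rational(-17, 2), Add(-13, 7)), Mul(-16, Pow(Add(-3, -16), -1))) = Mul(Add(Rational(-17, 2), -6), Mul(-16, Pow(-19, -1))) = Mul(Rational(-29, 2), Mul(-16, Rational(-1, 19))) = Mul(Rational(-29, 2), Rational(16, 19)) = Rational(-232, 19)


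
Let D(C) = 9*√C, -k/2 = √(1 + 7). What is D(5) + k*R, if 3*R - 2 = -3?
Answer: 9*√5 + 4*√2/3 ≈ 22.010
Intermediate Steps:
k = -4*√2 (k = -2*√(1 + 7) = -4*√2 ≈ -5.6569)
R = -⅓ (R = ⅔ + (⅓)*(-3) = ⅔ - 1 = -⅓ ≈ -0.33333)
D(5) + k*R = 9*√5 - 4*√2*(-⅓) = 9*√5 + 4*√2/3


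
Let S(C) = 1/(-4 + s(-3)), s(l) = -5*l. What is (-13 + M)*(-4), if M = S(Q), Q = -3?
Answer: 568/11 ≈ 51.636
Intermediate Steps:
S(C) = 1/11 (S(C) = 1/(-4 - 5*(-3)) = 1/(-4 + 15) = 1/11)
M = 1/11 ≈ 0.090909
(-13 + M)*(-4) = (-13 + 1/11)*(-4) = -142/11*(-4) = 568/11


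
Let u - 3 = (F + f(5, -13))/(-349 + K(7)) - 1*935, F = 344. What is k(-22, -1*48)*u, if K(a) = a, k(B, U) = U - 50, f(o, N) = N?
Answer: 15634675/171 ≈ 91431.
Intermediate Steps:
k(B, U) = -50 + U
u = -319075/342 (u = 3 + ((344 - 13)/(-349 + 7) - 1*935) = 3 + (331/(-342) - 935) = 3 + (331*(-1/342) - 935) = 3 + (-331/342 - 935) = 3 - 320101/342 = -319075/342 ≈ -932.97)
k(-22, -1*48)*u = (-50 - 1*48)*(-319075/342) = (-50 - 48)*(-319075/342) = -98*(-319075/342) = 15634675/171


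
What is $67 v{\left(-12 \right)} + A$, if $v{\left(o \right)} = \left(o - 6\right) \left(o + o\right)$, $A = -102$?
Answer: $28842$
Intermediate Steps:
$v{\left(o \right)} = 2 o \left(-6 + o\right)$ ($v{\left(o \right)} = \left(-6 + o\right) 2 o = 2 o \left(-6 + o\right)$)
$67 v{\left(-12 \right)} + A = 67 \cdot 2 \left(-12\right) \left(-6 - 12\right) - 102 = 67 \cdot 2 \left(-12\right) \left(-18\right) - 102 = 67 \cdot 432 - 102 = 28944 - 102 = 28842$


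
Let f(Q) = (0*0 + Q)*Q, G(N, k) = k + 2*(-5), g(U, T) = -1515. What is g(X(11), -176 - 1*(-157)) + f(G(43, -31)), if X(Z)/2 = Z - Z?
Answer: 166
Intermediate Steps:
X(Z) = 0 (X(Z) = 2*(Z - Z) = 2*0 = 0)
G(N, k) = -10 + k (G(N, k) = k - 10 = -10 + k)
f(Q) = Q² (f(Q) = (0 + Q)*Q = Q*Q = Q²)
g(X(11), -176 - 1*(-157)) + f(G(43, -31)) = -1515 + (-10 - 31)² = -1515 + (-41)² = -1515 + 1681 = 166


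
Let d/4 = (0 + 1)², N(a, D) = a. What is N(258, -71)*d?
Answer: 1032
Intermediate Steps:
d = 4 (d = 4*(0 + 1)² = 4*1² = 4*1 = 4)
N(258, -71)*d = 258*4 = 1032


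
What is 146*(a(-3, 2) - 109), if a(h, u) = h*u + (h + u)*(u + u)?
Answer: -17374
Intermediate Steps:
a(h, u) = h*u + 2*u*(h + u) (a(h, u) = h*u + (h + u)*(2*u) = h*u + 2*u*(h + u))
146*(a(-3, 2) - 109) = 146*(2*(2*2 + 3*(-3)) - 109) = 146*(2*(4 - 9) - 109) = 146*(2*(-5) - 109) = 146*(-10 - 109) = 146*(-119) = -17374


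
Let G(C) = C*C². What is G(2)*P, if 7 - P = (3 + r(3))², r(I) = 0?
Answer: -16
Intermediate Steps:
G(C) = C³
P = -2 (P = 7 - (3 + 0)² = 7 - 1*3² = 7 - 1*9 = 7 - 9 = -2)
G(2)*P = 2³*(-2) = 8*(-2) = -16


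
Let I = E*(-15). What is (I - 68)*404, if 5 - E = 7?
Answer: -15352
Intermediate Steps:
E = -2 (E = 5 - 1*7 = 5 - 7 = -2)
I = 30 (I = -2*(-15) = 30)
(I - 68)*404 = (30 - 68)*404 = -38*404 = -15352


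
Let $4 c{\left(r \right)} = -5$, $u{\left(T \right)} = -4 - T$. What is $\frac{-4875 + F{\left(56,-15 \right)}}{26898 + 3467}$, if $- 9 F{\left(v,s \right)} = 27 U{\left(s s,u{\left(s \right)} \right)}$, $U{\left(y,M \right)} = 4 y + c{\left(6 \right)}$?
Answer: $- \frac{6057}{24292} \approx -0.24934$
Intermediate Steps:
$c{\left(r \right)} = - \frac{5}{4}$ ($c{\left(r \right)} = \frac{1}{4} \left(-5\right) = - \frac{5}{4}$)
$U{\left(y,M \right)} = - \frac{5}{4} + 4 y$ ($U{\left(y,M \right)} = 4 y - \frac{5}{4} = - \frac{5}{4} + 4 y$)
$F{\left(v,s \right)} = \frac{15}{4} - 12 s^{2}$ ($F{\left(v,s \right)} = - \frac{27 \left(- \frac{5}{4} + 4 s s\right)}{9} = - \frac{27 \left(- \frac{5}{4} + 4 s^{2}\right)}{9} = - \frac{- \frac{135}{4} + 108 s^{2}}{9} = \frac{15}{4} - 12 s^{2}$)
$\frac{-4875 + F{\left(56,-15 \right)}}{26898 + 3467} = \frac{-4875 + \left(\frac{15}{4} - 12 \left(-15\right)^{2}\right)}{26898 + 3467} = \frac{-4875 + \left(\frac{15}{4} - 2700\right)}{30365} = \left(-4875 + \left(\frac{15}{4} - 2700\right)\right) \frac{1}{30365} = \left(-4875 - \frac{10785}{4}\right) \frac{1}{30365} = \left(- \frac{30285}{4}\right) \frac{1}{30365} = - \frac{6057}{24292}$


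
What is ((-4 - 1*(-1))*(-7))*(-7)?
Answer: -147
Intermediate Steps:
((-4 - 1*(-1))*(-7))*(-7) = ((-4 + 1)*(-7))*(-7) = -3*(-7)*(-7) = 21*(-7) = -147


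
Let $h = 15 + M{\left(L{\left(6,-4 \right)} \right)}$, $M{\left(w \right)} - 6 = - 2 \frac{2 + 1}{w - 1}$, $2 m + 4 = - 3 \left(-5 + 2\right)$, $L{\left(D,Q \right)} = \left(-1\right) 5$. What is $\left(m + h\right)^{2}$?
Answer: $\frac{2401}{4} \approx 600.25$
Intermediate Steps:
$L{\left(D,Q \right)} = -5$
$m = \frac{5}{2}$ ($m = -2 + \frac{\left(-3\right) \left(-5 + 2\right)}{2} = -2 + \frac{\left(-3\right) \left(-3\right)}{2} = -2 + \frac{1}{2} \cdot 9 = -2 + \frac{9}{2} = \frac{5}{2} \approx 2.5$)
$M{\left(w \right)} = 6 - \frac{6}{-1 + w}$ ($M{\left(w \right)} = 6 - 2 \frac{2 + 1}{w - 1} = 6 - 2 \frac{3}{-1 + w} = 6 - \frac{6}{-1 + w}$)
$h = 22$ ($h = 15 + \frac{6 \left(-2 - 5\right)}{-1 - 5} = 15 + 6 \frac{1}{-6} \left(-7\right) = 15 + 6 \left(- \frac{1}{6}\right) \left(-7\right) = 15 + 7 = 22$)
$\left(m + h\right)^{2} = \left(\frac{5}{2} + 22\right)^{2} = \left(\frac{49}{2}\right)^{2} = \frac{2401}{4}$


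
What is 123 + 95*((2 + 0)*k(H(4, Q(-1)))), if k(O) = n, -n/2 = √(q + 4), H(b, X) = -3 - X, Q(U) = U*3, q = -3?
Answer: -257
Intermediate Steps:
Q(U) = 3*U
n = -2 (n = -2*√(-3 + 4) = -2*√1 = -2*1 = -2)
k(O) = -2
123 + 95*((2 + 0)*k(H(4, Q(-1)))) = 123 + 95*((2 + 0)*(-2)) = 123 + 95*(2*(-2)) = 123 + 95*(-4) = 123 - 380 = -257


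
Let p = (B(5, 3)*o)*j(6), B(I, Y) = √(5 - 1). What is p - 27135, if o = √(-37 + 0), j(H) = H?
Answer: -27135 + 12*I*√37 ≈ -27135.0 + 72.993*I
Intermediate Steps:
o = I*√37 (o = √(-37) = I*√37 ≈ 6.0828*I)
B(I, Y) = 2 (B(I, Y) = √4 = 2)
p = 12*I*√37 (p = (2*(I*√37))*6 = (2*I*√37)*6 = 12*I*√37 ≈ 72.993*I)
p - 27135 = 12*I*√37 - 27135 = -27135 + 12*I*√37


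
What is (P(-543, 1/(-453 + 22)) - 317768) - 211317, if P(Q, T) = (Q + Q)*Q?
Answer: 60613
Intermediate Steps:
P(Q, T) = 2*Q² (P(Q, T) = (2*Q)*Q = 2*Q²)
(P(-543, 1/(-453 + 22)) - 317768) - 211317 = (2*(-543)² - 317768) - 211317 = (2*294849 - 317768) - 211317 = (589698 - 317768) - 211317 = 271930 - 211317 = 60613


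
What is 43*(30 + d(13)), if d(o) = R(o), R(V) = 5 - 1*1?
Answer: 1462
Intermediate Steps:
R(V) = 4 (R(V) = 5 - 1 = 4)
d(o) = 4
43*(30 + d(13)) = 43*(30 + 4) = 43*34 = 1462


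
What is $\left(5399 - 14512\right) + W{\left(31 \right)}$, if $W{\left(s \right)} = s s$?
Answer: $-8152$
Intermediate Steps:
$W{\left(s \right)} = s^{2}$
$\left(5399 - 14512\right) + W{\left(31 \right)} = \left(5399 - 14512\right) + 31^{2} = -9113 + 961 = -8152$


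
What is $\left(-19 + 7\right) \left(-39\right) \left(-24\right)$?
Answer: $-11232$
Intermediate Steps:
$\left(-19 + 7\right) \left(-39\right) \left(-24\right) = \left(-12\right) \left(-39\right) \left(-24\right) = 468 \left(-24\right) = -11232$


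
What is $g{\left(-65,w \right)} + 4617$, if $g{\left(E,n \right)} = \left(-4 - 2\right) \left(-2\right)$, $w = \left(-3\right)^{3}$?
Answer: $4629$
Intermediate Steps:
$w = -27$
$g{\left(E,n \right)} = 12$ ($g{\left(E,n \right)} = \left(-6\right) \left(-2\right) = 12$)
$g{\left(-65,w \right)} + 4617 = 12 + 4617 = 4629$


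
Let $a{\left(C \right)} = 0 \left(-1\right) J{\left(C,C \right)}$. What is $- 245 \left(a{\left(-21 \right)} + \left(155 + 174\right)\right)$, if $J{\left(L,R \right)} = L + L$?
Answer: $-80605$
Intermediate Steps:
$J{\left(L,R \right)} = 2 L$
$a{\left(C \right)} = 0$ ($a{\left(C \right)} = 0 \left(-1\right) 2 C = 0 \cdot 2 C = 0$)
$- 245 \left(a{\left(-21 \right)} + \left(155 + 174\right)\right) = - 245 \left(0 + \left(155 + 174\right)\right) = - 245 \left(0 + 329\right) = \left(-245\right) 329 = -80605$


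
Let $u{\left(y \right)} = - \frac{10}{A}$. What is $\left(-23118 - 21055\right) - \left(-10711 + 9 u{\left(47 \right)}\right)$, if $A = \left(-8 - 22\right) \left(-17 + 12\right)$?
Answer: $- \frac{167307}{5} \approx -33461.0$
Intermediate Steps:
$A = 150$ ($A = \left(-30\right) \left(-5\right) = 150$)
$u{\left(y \right)} = - \frac{1}{15}$ ($u{\left(y \right)} = - \frac{10}{150} = \left(-10\right) \frac{1}{150} = - \frac{1}{15}$)
$\left(-23118 - 21055\right) - \left(-10711 + 9 u{\left(47 \right)}\right) = \left(-23118 - 21055\right) + \left(10711 - - \frac{3}{5}\right) = -44173 + \left(10711 + \frac{3}{5}\right) = -44173 + \frac{53558}{5} = - \frac{167307}{5}$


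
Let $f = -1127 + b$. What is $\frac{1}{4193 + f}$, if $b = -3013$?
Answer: $\frac{1}{53} \approx 0.018868$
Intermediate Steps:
$f = -4140$ ($f = -1127 - 3013 = -4140$)
$\frac{1}{4193 + f} = \frac{1}{4193 - 4140} = \frac{1}{53}$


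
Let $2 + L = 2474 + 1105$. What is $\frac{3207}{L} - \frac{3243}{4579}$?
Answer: $\frac{3084642}{16379083} \approx 0.18833$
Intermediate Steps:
$L = 3577$ ($L = -2 + \left(2474 + 1105\right) = -2 + 3579 = 3577$)
$\frac{3207}{L} - \frac{3243}{4579} = \frac{3207}{3577} - \frac{3243}{4579} = \frac{3084642}{16379083}$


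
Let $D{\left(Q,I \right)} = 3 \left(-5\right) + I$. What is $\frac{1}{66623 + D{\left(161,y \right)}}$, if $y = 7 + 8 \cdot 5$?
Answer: $\frac{1}{66655} \approx 1.5003 \cdot 10^{-5}$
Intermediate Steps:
$y = 47$ ($y = 7 + 40 = 47$)
$D{\left(Q,I \right)} = -15 + I$
$\frac{1}{66623 + D{\left(161,y \right)}} = \frac{1}{66623 + \left(-15 + 47\right)} = \frac{1}{66623 + 32} = \frac{1}{66655}$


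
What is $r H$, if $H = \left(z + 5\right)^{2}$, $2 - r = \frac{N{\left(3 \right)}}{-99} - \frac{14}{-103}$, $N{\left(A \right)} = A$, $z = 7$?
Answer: $\frac{309072}{1133} \approx 272.79$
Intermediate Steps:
$r = \frac{6439}{3399}$ ($r = 2 - \left(\frac{3}{-99} - \frac{14}{-103}\right) = 2 - \left(3 \left(- \frac{1}{99}\right) - - \frac{14}{103}\right) = 2 - \left(- \frac{1}{33} + \frac{14}{103}\right) = 2 - \frac{359}{3399} = \frac{6439}{3399} \approx 1.8944$)
$H = 144$ ($H = \left(7 + 5\right)^{2} = 12^{2} = 144$)
$r H = \frac{6439}{3399} \cdot 144 = \frac{309072}{1133}$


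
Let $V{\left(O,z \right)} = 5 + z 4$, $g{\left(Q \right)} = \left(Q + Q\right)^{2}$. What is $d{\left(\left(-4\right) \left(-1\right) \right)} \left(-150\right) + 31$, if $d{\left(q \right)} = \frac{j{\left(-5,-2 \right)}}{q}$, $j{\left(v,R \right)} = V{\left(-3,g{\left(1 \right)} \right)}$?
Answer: $- \frac{1513}{2} \approx -756.5$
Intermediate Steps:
$g{\left(Q \right)} = 4 Q^{2}$ ($g{\left(Q \right)} = \left(2 Q\right)^{2} = 4 Q^{2}$)
$V{\left(O,z \right)} = 5 + 4 z$
$j{\left(v,R \right)} = 21$ ($j{\left(v,R \right)} = 5 + 4 \cdot 4 \cdot 1^{2} = 5 + 4 \cdot 4 \cdot 1 = 5 + 4 \cdot 4 = 5 + 16 = 21$)
$d{\left(q \right)} = \frac{21}{q}$
$d{\left(\left(-4\right) \left(-1\right) \right)} \left(-150\right) + 31 = \frac{21}{\left(-4\right) \left(-1\right)} \left(-150\right) + 31 = \frac{21}{4} \left(-150\right) + 31 = - \frac{1575}{2} + 31 = - \frac{1513}{2}$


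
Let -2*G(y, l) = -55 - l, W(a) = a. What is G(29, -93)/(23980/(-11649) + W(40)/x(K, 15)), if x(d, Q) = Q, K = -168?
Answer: -20121/644 ≈ -31.244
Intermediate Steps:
G(y, l) = 55/2 + l/2 (G(y, l) = -(-55 - l)/2 = 55/2 + l/2)
G(29, -93)/(23980/(-11649) + W(40)/x(K, 15)) = (55/2 + (½)*(-93))/(23980/(-11649) + 40/15) = (55/2 - 93/2)/(23980*(-1/11649) + 40*(1/15)) = -19/(-2180/1059 + 8/3) = -19/644/1059 = -19*1059/644 = -20121/644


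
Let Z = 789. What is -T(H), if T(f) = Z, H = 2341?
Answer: -789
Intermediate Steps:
T(f) = 789
-T(H) = -1*789 = -789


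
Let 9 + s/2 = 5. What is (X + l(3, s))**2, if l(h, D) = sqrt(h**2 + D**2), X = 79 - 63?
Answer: (16 + sqrt(73))**2 ≈ 602.41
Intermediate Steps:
s = -8 (s = -18 + 2*5 = -18 + 10 = -8)
X = 16
l(h, D) = sqrt(D**2 + h**2)
(X + l(3, s))**2 = (16 + sqrt((-8)**2 + 3**2))**2 = (16 + sqrt(64 + 9))**2 = (16 + sqrt(73))**2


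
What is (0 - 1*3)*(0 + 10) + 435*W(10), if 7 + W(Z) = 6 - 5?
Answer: -2640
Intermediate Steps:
W(Z) = -6 (W(Z) = -7 + (6 - 5) = -7 + 1 = -6)
(0 - 1*3)*(0 + 10) + 435*W(10) = (0 - 1*3)*(0 + 10) + 435*(-6) = (0 - 3)*10 - 2610 = -3*10 - 2610 = -30 - 2610 = -2640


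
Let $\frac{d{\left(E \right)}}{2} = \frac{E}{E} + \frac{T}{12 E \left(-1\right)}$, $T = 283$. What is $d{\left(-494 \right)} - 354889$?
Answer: $- \frac{1051884785}{2964} \approx -3.5489 \cdot 10^{5}$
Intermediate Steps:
$d{\left(E \right)} = 2 - \frac{283}{6 E}$ ($d{\left(E \right)} = 2 \left(\frac{E}{E} + \frac{283}{12 E \left(-1\right)}\right) = 2 \left(1 + \frac{283}{12 \left(- E\right)}\right) = 2 \left(1 + \frac{283}{\left(-12\right) E}\right) = 2 \left(1 + 283 \left(- \frac{1}{12 E}\right)\right) = 2 \left(1 - \frac{283}{12 E}\right) = 2 - \frac{283}{6 E}$)
$d{\left(-494 \right)} - 354889 = \left(2 - \frac{283}{6 \left(-494\right)}\right) - 354889 = \left(2 - - \frac{283}{2964}\right) - 354889 = \left(2 + \frac{283}{2964}\right) - 354889 = \frac{6211}{2964} - 354889 = - \frac{1051884785}{2964}$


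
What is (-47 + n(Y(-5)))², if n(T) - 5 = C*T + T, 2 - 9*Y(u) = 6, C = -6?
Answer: 128164/81 ≈ 1582.3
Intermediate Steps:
Y(u) = -4/9 (Y(u) = 2/9 - ⅑*6 = 2/9 - ⅔ = -4/9)
n(T) = 5 - 5*T (n(T) = 5 + (-6*T + T) = 5 - 5*T)
(-47 + n(Y(-5)))² = (-47 + (5 - 5*(-4/9)))² = (-47 + (5 + 20/9))² = (-47 + 65/9)² = (-358/9)² = 128164/81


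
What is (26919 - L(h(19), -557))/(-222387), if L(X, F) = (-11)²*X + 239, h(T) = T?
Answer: -8127/74129 ≈ -0.10963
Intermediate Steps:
L(X, F) = 239 + 121*X (L(X, F) = 121*X + 239 = 239 + 121*X)
(26919 - L(h(19), -557))/(-222387) = (26919 - (239 + 121*19))/(-222387) = (26919 - (239 + 2299))*(-1/222387) = (26919 - 1*2538)*(-1/222387) = (26919 - 2538)*(-1/222387) = 24381*(-1/222387) = -8127/74129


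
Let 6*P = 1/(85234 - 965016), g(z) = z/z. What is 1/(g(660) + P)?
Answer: 5278692/5278691 ≈ 1.0000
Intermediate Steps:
g(z) = 1
P = -1/5278692 (P = 1/(6*(85234 - 965016)) = (⅙)/(-879782) = (⅙)*(-1/879782) = -1/5278692 ≈ -1.8944e-7)
1/(g(660) + P) = 1/(1 - 1/5278692) = 1/(5278691/5278692) = 5278692/5278691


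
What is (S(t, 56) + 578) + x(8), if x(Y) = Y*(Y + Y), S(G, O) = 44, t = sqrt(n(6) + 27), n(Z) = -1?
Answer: 750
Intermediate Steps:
t = sqrt(26) (t = sqrt(-1 + 27) = sqrt(26) ≈ 5.0990)
x(Y) = 2*Y**2 (x(Y) = Y*(2*Y) = 2*Y**2)
(S(t, 56) + 578) + x(8) = (44 + 578) + 2*8**2 = 622 + 2*64 = 622 + 128 = 750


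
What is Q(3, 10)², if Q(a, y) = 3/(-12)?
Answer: 1/16 ≈ 0.062500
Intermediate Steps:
Q(a, y) = -¼ (Q(a, y) = 3*(-1/12) = -¼)
Q(3, 10)² = (-¼)² = 1/16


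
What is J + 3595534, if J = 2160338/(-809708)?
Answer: 1455665241867/404854 ≈ 3.5955e+6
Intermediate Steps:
J = -1080169/404854 (J = 2160338*(-1/809708) = -1080169/404854 ≈ -2.6680)
J + 3595534 = -1080169/404854 + 3595534 = 1455665241867/404854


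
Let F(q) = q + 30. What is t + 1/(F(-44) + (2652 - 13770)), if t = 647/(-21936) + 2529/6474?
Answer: 23782919077/65870671152 ≈ 0.36105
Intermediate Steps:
F(q) = 30 + q
t = 8547911/23668944 (t = 647*(-1/21936) + 2529*(1/6474) = -647/21936 + 843/2158 = 8547911/23668944 ≈ 0.36114)
t + 1/(F(-44) + (2652 - 13770)) = 8547911/23668944 + 1/((30 - 44) + (2652 - 13770)) = 8547911/23668944 + 1/(-14 - 11118) = 8547911/23668944 + 1/(-11132) = 8547911/23668944 - 1/11132 = 23782919077/65870671152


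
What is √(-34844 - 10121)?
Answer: 23*I*√85 ≈ 212.05*I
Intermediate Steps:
√(-34844 - 10121) = √(-44965) = 23*I*√85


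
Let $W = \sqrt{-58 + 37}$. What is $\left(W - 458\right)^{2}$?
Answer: $\left(458 - i \sqrt{21}\right)^{2} \approx 2.0974 \cdot 10^{5} - 4197.6 i$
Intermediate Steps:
$W = i \sqrt{21}$ ($W = \sqrt{-21} = i \sqrt{21} \approx 4.5826 i$)
$\left(W - 458\right)^{2} = \left(i \sqrt{21} - 458\right)^{2} = \left(-458 + i \sqrt{21}\right)^{2}$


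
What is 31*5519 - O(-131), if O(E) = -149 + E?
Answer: 171369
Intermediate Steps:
31*5519 - O(-131) = 31*5519 - (-149 - 131) = 171089 - 1*(-280) = 171089 + 280 = 171369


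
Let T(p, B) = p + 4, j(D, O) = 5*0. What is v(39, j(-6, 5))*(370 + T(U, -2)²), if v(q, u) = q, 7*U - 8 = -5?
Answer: 744549/49 ≈ 15195.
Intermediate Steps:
j(D, O) = 0
U = 3/7 (U = 8/7 + (⅐)*(-5) = 8/7 - 5/7 = 3/7 ≈ 0.42857)
T(p, B) = 4 + p
v(39, j(-6, 5))*(370 + T(U, -2)²) = 39*(370 + (4 + 3/7)²) = 39*(370 + (31/7)²) = 39*(370 + 961/49) = 39*(19091/49) = 744549/49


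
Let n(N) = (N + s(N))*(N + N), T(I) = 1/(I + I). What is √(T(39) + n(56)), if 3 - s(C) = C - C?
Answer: 5*√1608126/78 ≈ 81.290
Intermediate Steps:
T(I) = 1/(2*I)
s(C) = 3 (s(C) = 3 - (C - C) = 3 - 1*0 = 3 + 0 = 3)
n(N) = 2*N*(3 + N) (n(N) = (N + 3)*(N + N) = (3 + N)*(2*N) = 2*N*(3 + N))
√(T(39) + n(56)) = √((½)/39 + 2*56*(3 + 56)) = √((½)*(1/39) + 2*56*59) = √(1/78 + 6608) = √(515425/78) = 5*√1608126/78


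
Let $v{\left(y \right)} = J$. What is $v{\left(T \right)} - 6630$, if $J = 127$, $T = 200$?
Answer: $-6503$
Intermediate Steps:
$v{\left(y \right)} = 127$
$v{\left(T \right)} - 6630 = 127 - 6630 = -6503$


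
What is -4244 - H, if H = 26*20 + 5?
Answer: -4769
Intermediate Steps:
H = 525 (H = 520 + 5 = 525)
-4244 - H = -4244 - 1*525 = -4244 - 525 = -4769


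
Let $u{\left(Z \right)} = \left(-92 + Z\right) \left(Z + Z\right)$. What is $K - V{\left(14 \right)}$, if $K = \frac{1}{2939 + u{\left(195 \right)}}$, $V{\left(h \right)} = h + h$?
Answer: $- \frac{1207051}{43109} \approx -28.0$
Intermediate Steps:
$u{\left(Z \right)} = 2 Z \left(-92 + Z\right)$ ($u{\left(Z \right)} = \left(-92 + Z\right) 2 Z = 2 Z \left(-92 + Z\right)$)
$V{\left(h \right)} = 2 h$
$K = \frac{1}{43109}$ ($K = \frac{1}{2939 + 2 \cdot 195 \left(-92 + 195\right)} = \frac{1}{2939 + 2 \cdot 195 \cdot 103} = \frac{1}{2939 + 40170} = \frac{1}{43109} \approx 2.3197 \cdot 10^{-5}$)
$K - V{\left(14 \right)} = \frac{1}{43109} - 2 \cdot 14 = \frac{1}{43109} - 28 = - \frac{1207051}{43109}$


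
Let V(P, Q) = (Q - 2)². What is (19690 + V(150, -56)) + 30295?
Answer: 53349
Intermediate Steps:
V(P, Q) = (-2 + Q)²
(19690 + V(150, -56)) + 30295 = (19690 + (-2 - 56)²) + 30295 = (19690 + (-58)²) + 30295 = (19690 + 3364) + 30295 = 23054 + 30295 = 53349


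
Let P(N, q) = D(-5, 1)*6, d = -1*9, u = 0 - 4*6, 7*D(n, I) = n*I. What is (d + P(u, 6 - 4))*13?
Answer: -1209/7 ≈ -172.71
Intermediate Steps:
D(n, I) = I*n/7 (D(n, I) = (n*I)/7 = (I*n)/7 = I*n/7)
u = -24 (u = 0 - 24 = -24)
d = -9
P(N, q) = -30/7 (P(N, q) = ((⅐)*1*(-5))*6 = -5/7*6 = -30/7)
(d + P(u, 6 - 4))*13 = (-9 - 30/7)*13 = -93/7*13 = -1209/7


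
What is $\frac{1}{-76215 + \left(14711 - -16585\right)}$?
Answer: $- \frac{1}{44919} \approx -2.2262 \cdot 10^{-5}$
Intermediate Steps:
$\frac{1}{-76215 + \left(14711 - -16585\right)} = \frac{1}{-76215 + \left(14711 + 16585\right)} = \frac{1}{-76215 + 31296} = \frac{1}{-44919} = - \frac{1}{44919}$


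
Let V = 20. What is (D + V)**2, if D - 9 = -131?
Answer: 10404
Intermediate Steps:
D = -122 (D = 9 - 131 = -122)
(D + V)**2 = (-122 + 20)**2 = (-102)**2 = 10404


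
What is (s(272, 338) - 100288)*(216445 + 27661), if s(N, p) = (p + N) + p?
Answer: -24249490040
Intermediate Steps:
s(N, p) = N + 2*p (s(N, p) = (N + p) + p = N + 2*p)
(s(272, 338) - 100288)*(216445 + 27661) = ((272 + 2*338) - 100288)*(216445 + 27661) = ((272 + 676) - 100288)*244106 = (948 - 100288)*244106 = -99340*244106 = -24249490040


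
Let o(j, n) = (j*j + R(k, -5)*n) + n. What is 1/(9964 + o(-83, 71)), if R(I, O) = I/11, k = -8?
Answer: 11/185596 ≈ 5.9268e-5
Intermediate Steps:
R(I, O) = I/11 (R(I, O) = I*(1/11) = I/11)
o(j, n) = j**2 + 3*n/11 (o(j, n) = (j*j + ((1/11)*(-8))*n) + n = (j**2 - 8*n/11) + n = j**2 + 3*n/11)
1/(9964 + o(-83, 71)) = 1/(9964 + ((-83)**2 + (3/11)*71)) = 1/(9964 + (6889 + 213/11)) = 1/(9964 + 75992/11) = 1/(185596/11) = 11/185596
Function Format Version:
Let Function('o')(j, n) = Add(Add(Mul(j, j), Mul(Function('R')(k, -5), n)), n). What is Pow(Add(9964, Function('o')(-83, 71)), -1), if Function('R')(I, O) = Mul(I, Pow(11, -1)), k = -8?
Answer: Rational(11, 185596) ≈ 5.9268e-5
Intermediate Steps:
Function('R')(I, O) = Mul(Rational(1, 11), I) (Function('R')(I, O) = Mul(I, Rational(1, 11)) = Mul(Rational(1, 11), I))
Function('o')(j, n) = Add(Pow(j, 2), Mul(Rational(3, 11), n)) (Function('o')(j, n) = Add(Add(Mul(j, j), Mul(Mul(Rational(1, 11), -8), n)), n) = Add(Add(Pow(j, 2), Mul(Rational(-8, 11), n)), n) = Add(Pow(j, 2), Mul(Rational(3, 11), n)))
Pow(Add(9964, Function('o')(-83, 71)), -1) = Pow(Add(9964, Add(Pow(-83, 2), Mul(Rational(3, 11), 71))), -1) = Pow(Add(9964, Add(6889, Rational(213, 11))), -1) = Pow(Add(9964, Rational(75992, 11)), -1) = Pow(Rational(185596, 11), -1) = Rational(11, 185596)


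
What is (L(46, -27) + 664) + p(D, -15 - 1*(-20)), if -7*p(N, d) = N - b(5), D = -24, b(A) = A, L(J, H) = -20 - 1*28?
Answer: 4341/7 ≈ 620.14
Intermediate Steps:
L(J, H) = -48 (L(J, H) = -20 - 28 = -48)
p(N, d) = 5/7 - N/7 (p(N, d) = -(N - 1*5)/7 = -(N - 5)/7 = -(-5 + N)/7 = 5/7 - N/7)
(L(46, -27) + 664) + p(D, -15 - 1*(-20)) = (-48 + 664) + (5/7 - ⅐*(-24)) = 616 + (5/7 + 24/7) = 616 + 29/7 = 4341/7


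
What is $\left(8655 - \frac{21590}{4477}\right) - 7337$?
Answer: $\frac{5879096}{4477} \approx 1313.2$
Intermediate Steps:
$\left(8655 - \frac{21590}{4477}\right) - 7337 = \frac{38726845}{4477} - 7337 = \frac{5879096}{4477}$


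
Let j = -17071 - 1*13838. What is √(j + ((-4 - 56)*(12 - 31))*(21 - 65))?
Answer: I*√81069 ≈ 284.73*I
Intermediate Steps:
j = -30909 (j = -17071 - 13838 = -30909)
√(j + ((-4 - 56)*(12 - 31))*(21 - 65)) = √(-30909 + ((-4 - 56)*(12 - 31))*(21 - 65)) = √(-30909 - 60*(-19)*(-44)) = √(-30909 + 1140*(-44)) = √(-30909 - 50160) = √(-81069) = I*√81069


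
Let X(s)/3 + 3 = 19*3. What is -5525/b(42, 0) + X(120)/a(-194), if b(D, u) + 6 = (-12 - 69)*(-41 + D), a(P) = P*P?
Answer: 103976497/1637166 ≈ 63.510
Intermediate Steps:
a(P) = P²
X(s) = 162 (X(s) = -9 + 3*(19*3) = -9 + 3*57 = -9 + 171 = 162)
b(D, u) = 3315 - 81*D (b(D, u) = -6 + (-12 - 69)*(-41 + D) = -6 - 81*(-41 + D) = -6 + (3321 - 81*D) = 3315 - 81*D)
-5525/b(42, 0) + X(120)/a(-194) = -5525/(3315 - 81*42) + 162/((-194)²) = -5525/(3315 - 3402) + 162/37636 = -5525/(-87) + 162*(1/37636) = -5525*(-1/87) + 81/18818 = 5525/87 + 81/18818 = 103976497/1637166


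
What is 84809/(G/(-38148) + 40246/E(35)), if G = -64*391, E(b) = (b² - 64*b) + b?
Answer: -23313146010/11108683 ≈ -2098.6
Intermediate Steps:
E(b) = b² - 63*b
G = -25024
84809/(G/(-38148) + 40246/E(35)) = 84809/(-25024/(-38148) + 40246/((35*(-63 + 35)))) = 84809/(-25024*(-1/38148) + 40246/((35*(-28)))) = 84809/(368/561 + 40246/(-980)) = 84809/(368/561 + 40246*(-1/980)) = 84809/(368/561 - 20123/490) = 84809/(-11108683/274890) = 84809*(-274890/11108683) = -23313146010/11108683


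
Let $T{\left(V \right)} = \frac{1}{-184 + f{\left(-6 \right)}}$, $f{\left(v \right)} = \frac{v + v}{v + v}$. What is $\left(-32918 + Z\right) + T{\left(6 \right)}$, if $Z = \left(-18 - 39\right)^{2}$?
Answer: $- \frac{5429428}{183} \approx -29669.0$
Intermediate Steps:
$f{\left(v \right)} = 1$ ($f{\left(v \right)} = \frac{2 v}{2 v} = 2 v \frac{1}{2 v} = 1$)
$T{\left(V \right)} = - \frac{1}{183}$ ($T{\left(V \right)} = \frac{1}{-184 + 1} = \frac{1}{-183} = - \frac{1}{183}$)
$Z = 3249$ ($Z = \left(-57\right)^{2} = 3249$)
$\left(-32918 + Z\right) + T{\left(6 \right)} = \left(-32918 + 3249\right) - \frac{1}{183} = -29669 - \frac{1}{183} = - \frac{5429428}{183}$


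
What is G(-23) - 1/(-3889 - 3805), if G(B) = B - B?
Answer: 1/7694 ≈ 0.00012997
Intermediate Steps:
G(B) = 0
G(-23) - 1/(-3889 - 3805) = 0 - 1/(-3889 - 3805) = 0 - 1/(-7694) = 0 - 1*(-1/7694) = 0 + 1/7694 = 1/7694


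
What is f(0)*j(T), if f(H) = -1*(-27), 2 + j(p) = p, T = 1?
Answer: -27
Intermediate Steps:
j(p) = -2 + p
f(H) = 27
f(0)*j(T) = 27*(-2 + 1) = 27*(-1) = -27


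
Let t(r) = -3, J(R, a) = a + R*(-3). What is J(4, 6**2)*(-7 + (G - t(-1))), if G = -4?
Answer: -192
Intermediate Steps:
J(R, a) = a - 3*R
J(4, 6**2)*(-7 + (G - t(-1))) = (6**2 - 3*4)*(-7 + (-4 - 1*(-3))) = (36 - 12)*(-7 + (-4 + 3)) = 24*(-7 - 1) = 24*(-8) = -192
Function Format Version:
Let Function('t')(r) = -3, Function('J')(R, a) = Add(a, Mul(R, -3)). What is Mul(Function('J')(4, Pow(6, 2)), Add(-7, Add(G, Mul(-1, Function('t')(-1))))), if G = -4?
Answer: -192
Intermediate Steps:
Function('J')(R, a) = Add(a, Mul(-3, R))
Mul(Function('J')(4, Pow(6, 2)), Add(-7, Add(G, Mul(-1, Function('t')(-1))))) = Mul(Add(Pow(6, 2), Mul(-3, 4)), Add(-7, Add(-4, Mul(-1, -3)))) = Mul(Add(36, -12), Add(-7, Add(-4, 3))) = Mul(24, Add(-7, -1)) = Mul(24, -8) = -192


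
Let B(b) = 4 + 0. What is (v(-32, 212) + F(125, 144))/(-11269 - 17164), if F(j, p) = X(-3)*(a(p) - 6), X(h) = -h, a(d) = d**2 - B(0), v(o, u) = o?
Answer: -62146/28433 ≈ -2.1857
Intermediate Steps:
B(b) = 4
a(d) = -4 + d**2 (a(d) = d**2 - 1*4 = d**2 - 4 = -4 + d**2)
F(j, p) = -30 + 3*p**2 (F(j, p) = (-1*(-3))*((-4 + p**2) - 6) = 3*(-10 + p**2) = -30 + 3*p**2)
(v(-32, 212) + F(125, 144))/(-11269 - 17164) = (-32 + (-30 + 3*144**2))/(-11269 - 17164) = (-32 + (-30 + 3*20736))/(-28433) = (-32 + (-30 + 62208))*(-1/28433) = (-32 + 62178)*(-1/28433) = 62146*(-1/28433) = -62146/28433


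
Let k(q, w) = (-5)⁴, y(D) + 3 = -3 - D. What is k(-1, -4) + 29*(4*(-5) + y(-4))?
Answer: -13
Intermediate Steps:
y(D) = -6 - D (y(D) = -3 + (-3 - D) = -6 - D)
k(q, w) = 625
k(-1, -4) + 29*(4*(-5) + y(-4)) = 625 + 29*(4*(-5) + (-6 - 1*(-4))) = 625 + 29*(-20 + (-6 + 4)) = 625 + 29*(-20 - 2) = 625 + 29*(-22) = 625 - 638 = -13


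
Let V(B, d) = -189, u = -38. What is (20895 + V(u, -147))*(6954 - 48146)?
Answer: -852921552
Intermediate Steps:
(20895 + V(u, -147))*(6954 - 48146) = (20895 - 189)*(6954 - 48146) = 20706*(-41192) = -852921552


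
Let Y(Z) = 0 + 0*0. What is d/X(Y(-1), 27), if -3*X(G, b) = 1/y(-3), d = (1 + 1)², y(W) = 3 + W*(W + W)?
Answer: -252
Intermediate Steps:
y(W) = 3 + 2*W² (y(W) = 3 + W*(2*W) = 3 + 2*W²)
Y(Z) = 0 (Y(Z) = 0 + 0 = 0)
d = 4 (d = 2² = 4)
X(G, b) = -1/63 (X(G, b) = -1/(3*(3 + 2*(-3)²)) = -1/(3*(3 + 2*9)) = -1/(3*(3 + 18)) = -⅓/21 = -⅓*1/21 = -1/63)
d/X(Y(-1), 27) = 4/(-1/63) = 4*(-63) = -252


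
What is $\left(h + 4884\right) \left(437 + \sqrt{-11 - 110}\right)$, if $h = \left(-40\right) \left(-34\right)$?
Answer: $2728628 + 68684 i \approx 2.7286 \cdot 10^{6} + 68684.0 i$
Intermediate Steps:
$h = 1360$
$\left(h + 4884\right) \left(437 + \sqrt{-11 - 110}\right) = \left(1360 + 4884\right) \left(437 + \sqrt{-11 - 110}\right) = 6244 \left(437 + \sqrt{-121}\right) = 6244 \left(437 + 11 i\right) = 2728628 + 68684 i$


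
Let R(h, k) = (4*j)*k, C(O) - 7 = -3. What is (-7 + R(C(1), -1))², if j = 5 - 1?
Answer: 529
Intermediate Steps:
C(O) = 4 (C(O) = 7 - 3 = 4)
j = 4
R(h, k) = 16*k (R(h, k) = (4*4)*k = 16*k)
(-7 + R(C(1), -1))² = (-7 + 16*(-1))² = (-7 - 16)² = (-23)² = 529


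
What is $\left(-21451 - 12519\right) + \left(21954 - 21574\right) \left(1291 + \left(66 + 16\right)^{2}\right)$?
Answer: $3011730$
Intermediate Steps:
$\left(-21451 - 12519\right) + \left(21954 - 21574\right) \left(1291 + \left(66 + 16\right)^{2}\right) = \left(-21451 - 12519\right) + 380 \left(1291 + 82^{2}\right) = -33970 + 380 \left(1291 + 6724\right) = -33970 + 380 \cdot 8015 = -33970 + 3045700 = 3011730$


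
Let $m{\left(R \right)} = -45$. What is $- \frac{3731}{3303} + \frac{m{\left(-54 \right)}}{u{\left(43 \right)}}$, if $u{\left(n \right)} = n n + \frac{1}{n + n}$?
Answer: $- \frac{40404505}{35015103} \approx -1.1539$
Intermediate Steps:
$u{\left(n \right)} = n^{2} + \frac{1}{2 n}$
$- \frac{3731}{3303} + \frac{m{\left(-54 \right)}}{u{\left(43 \right)}} = - \frac{3731}{3303} - \frac{45}{\frac{1}{43} \left(\frac{1}{2} + 43^{3}\right)} = \left(-3731\right) \frac{1}{3303} - \frac{45}{\frac{1}{43} \left(\frac{1}{2} + 79507\right)} = - \frac{3731}{3303} - \frac{45}{\frac{1}{43} \cdot \frac{159015}{2}} = - \frac{3731}{3303} - \frac{45}{\frac{159015}{86}} = - \frac{3731}{3303} - \frac{258}{10601} = - \frac{40404505}{35015103}$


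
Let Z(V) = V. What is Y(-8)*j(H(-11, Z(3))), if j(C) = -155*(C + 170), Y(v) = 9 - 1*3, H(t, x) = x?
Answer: -160890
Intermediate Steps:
Y(v) = 6 (Y(v) = 9 - 3 = 6)
j(C) = -26350 - 155*C (j(C) = -155*(170 + C) = -(26350 + 155*C) = -26350 - 155*C)
Y(-8)*j(H(-11, Z(3))) = 6*(-26350 - 155*3) = 6*(-26350 - 465) = 6*(-26815) = -160890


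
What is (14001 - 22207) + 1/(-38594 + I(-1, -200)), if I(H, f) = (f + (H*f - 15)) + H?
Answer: -316833661/38610 ≈ -8206.0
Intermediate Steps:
I(H, f) = -15 + H + f + H*f (I(H, f) = (f + (-15 + H*f)) + H = (-15 + f + H*f) + H = -15 + H + f + H*f)
(14001 - 22207) + 1/(-38594 + I(-1, -200)) = (14001 - 22207) + 1/(-38594 + (-15 - 1 - 200 - 1*(-200))) = -8206 + 1/(-38594 + (-15 - 1 - 200 + 200)) = -8206 + 1/(-38594 - 16) = -8206 + 1/(-38610) = -8206 - 1/38610 = -316833661/38610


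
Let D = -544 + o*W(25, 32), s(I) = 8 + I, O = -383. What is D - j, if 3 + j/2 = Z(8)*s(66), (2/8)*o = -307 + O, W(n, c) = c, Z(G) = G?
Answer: -90042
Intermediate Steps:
o = -2760 (o = 4*(-307 - 383) = 4*(-690) = -2760)
j = 1178 (j = -6 + 2*(8*(8 + 66)) = -6 + 2*(8*74) = -6 + 2*592 = -6 + 1184 = 1178)
D = -88864 (D = -544 - 2760*32 = -544 - 88320 = -88864)
D - j = -88864 - 1*1178 = -88864 - 1178 = -90042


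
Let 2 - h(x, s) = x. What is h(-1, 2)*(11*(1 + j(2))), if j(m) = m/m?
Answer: 66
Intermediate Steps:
j(m) = 1
h(x, s) = 2 - x
h(-1, 2)*(11*(1 + j(2))) = (2 - 1*(-1))*(11*(1 + 1)) = (2 + 1)*(11*2) = 3*22 = 66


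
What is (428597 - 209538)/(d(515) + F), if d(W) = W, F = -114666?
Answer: -219059/114151 ≈ -1.9190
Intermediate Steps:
(428597 - 209538)/(d(515) + F) = (428597 - 209538)/(515 - 114666) = 219059/(-114151) = 219059*(-1/114151) = -219059/114151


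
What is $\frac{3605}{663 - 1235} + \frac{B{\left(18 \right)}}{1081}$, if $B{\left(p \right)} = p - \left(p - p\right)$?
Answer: $- \frac{3886709}{618332} \approx -6.2858$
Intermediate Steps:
$B{\left(p \right)} = p$ ($B{\left(p \right)} = p - 0 = p + 0 = p$)
$\frac{3605}{663 - 1235} + \frac{B{\left(18 \right)}}{1081} = \frac{3605}{663 - 1235} + \frac{18}{1081} = \frac{3605}{-572} + 18 \cdot \frac{1}{1081} = 3605 \left(- \frac{1}{572}\right) + \frac{18}{1081} = - \frac{3605}{572} + \frac{18}{1081} = - \frac{3886709}{618332}$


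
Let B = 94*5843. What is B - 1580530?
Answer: -1031288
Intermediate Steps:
B = 549242
B - 1580530 = 549242 - 1580530 = -1031288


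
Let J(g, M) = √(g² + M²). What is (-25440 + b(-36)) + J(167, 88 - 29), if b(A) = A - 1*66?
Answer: -25542 + √31370 ≈ -25365.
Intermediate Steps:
J(g, M) = √(M² + g²)
b(A) = -66 + A (b(A) = A - 66 = -66 + A)
(-25440 + b(-36)) + J(167, 88 - 29) = (-25440 + (-66 - 36)) + √((88 - 29)² + 167²) = (-25440 - 102) + √(59² + 27889) = -25542 + √(3481 + 27889) = -25542 + √31370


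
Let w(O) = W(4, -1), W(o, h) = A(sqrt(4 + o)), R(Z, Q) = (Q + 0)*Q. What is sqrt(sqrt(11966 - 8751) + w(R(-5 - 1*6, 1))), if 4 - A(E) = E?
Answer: sqrt(4 + sqrt(3215) - 2*sqrt(2)) ≈ 7.6074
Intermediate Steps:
R(Z, Q) = Q**2 (R(Z, Q) = Q*Q = Q**2)
A(E) = 4 - E
W(o, h) = 4 - sqrt(4 + o)
w(O) = 4 - 2*sqrt(2) (w(O) = 4 - sqrt(4 + 4) = 4 - sqrt(8) = 4 - 2*sqrt(2))
sqrt(sqrt(11966 - 8751) + w(R(-5 - 1*6, 1))) = sqrt(sqrt(11966 - 8751) + (4 - 2*sqrt(2))) = sqrt(sqrt(3215) + (4 - 2*sqrt(2))) = sqrt(4 + sqrt(3215) - 2*sqrt(2))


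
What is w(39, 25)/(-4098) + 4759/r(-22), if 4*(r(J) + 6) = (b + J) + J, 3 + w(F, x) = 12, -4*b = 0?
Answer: -6500845/23222 ≈ -279.94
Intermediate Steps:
b = 0 (b = -¼*0 = 0)
w(F, x) = 9 (w(F, x) = -3 + 12 = 9)
r(J) = -6 + J/2 (r(J) = -6 + ((0 + J) + J)/4 = -6 + (J + J)/4 = -6 + (2*J)/4 = -6 + J/2)
w(39, 25)/(-4098) + 4759/r(-22) = 9/(-4098) + 4759/(-6 + (½)*(-22)) = 9*(-1/4098) + 4759/(-6 - 11) = -3/1366 + 4759/(-17) = -3/1366 + 4759*(-1/17) = -3/1366 - 4759/17 = -6500845/23222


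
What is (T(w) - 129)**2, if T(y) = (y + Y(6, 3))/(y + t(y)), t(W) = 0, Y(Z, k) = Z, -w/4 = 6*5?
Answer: 6558721/400 ≈ 16397.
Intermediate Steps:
w = -120 (w = -24*5 = -4*30 = -120)
T(y) = (6 + y)/y (T(y) = (y + 6)/(y + 0) = (6 + y)/y)
(T(w) - 129)**2 = ((6 - 120)/(-120) - 129)**2 = (-1/120*(-114) - 129)**2 = (19/20 - 129)**2 = (-2561/20)**2 = 6558721/400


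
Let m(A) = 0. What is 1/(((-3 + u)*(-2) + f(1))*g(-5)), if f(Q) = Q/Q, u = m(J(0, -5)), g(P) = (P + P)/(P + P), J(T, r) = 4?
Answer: ⅐ ≈ 0.14286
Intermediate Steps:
g(P) = 1 (g(P) = (2*P)/((2*P)) = (2*P)*(1/(2*P)) = 1)
u = 0
f(Q) = 1
1/(((-3 + u)*(-2) + f(1))*g(-5)) = 1/(((-3 + 0)*(-2) + 1)*1) = 1/((-3*(-2) + 1)*1) = 1/((6 + 1)*1) = 1/(7*1) = 1/7 = ⅐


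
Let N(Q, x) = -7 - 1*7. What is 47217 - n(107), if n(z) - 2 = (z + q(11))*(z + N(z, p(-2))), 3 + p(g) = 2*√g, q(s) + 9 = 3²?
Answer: 37264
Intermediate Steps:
q(s) = 0 (q(s) = -9 + 3² = -9 + 9 = 0)
p(g) = -3 + 2*√g
N(Q, x) = -14 (N(Q, x) = -7 - 7 = -14)
n(z) = 2 + z*(-14 + z) (n(z) = 2 + (z + 0)*(z - 14) = 2 + z*(-14 + z))
47217 - n(107) = 47217 - (2 + 107² - 14*107) = 47217 - (2 + 11449 - 1498) = 47217 - 1*9953 = 47217 - 9953 = 37264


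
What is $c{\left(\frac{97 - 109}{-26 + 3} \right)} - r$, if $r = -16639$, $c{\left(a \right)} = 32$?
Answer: $16671$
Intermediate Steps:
$c{\left(\frac{97 - 109}{-26 + 3} \right)} - r = 32 - -16639 = 32 + 16639 = 16671$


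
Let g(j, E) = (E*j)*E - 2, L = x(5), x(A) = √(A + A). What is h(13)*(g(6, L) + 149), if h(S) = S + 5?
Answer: 3726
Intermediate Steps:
x(A) = √2*√A (x(A) = √(2*A) = √2*√A)
L = √10 (L = √2*√5 = √10 ≈ 3.1623)
g(j, E) = -2 + j*E² (g(j, E) = j*E² - 2 = -2 + j*E²)
h(S) = 5 + S
h(13)*(g(6, L) + 149) = (5 + 13)*((-2 + 6*(√10)²) + 149) = 18*((-2 + 6*10) + 149) = 18*((-2 + 60) + 149) = 18*(58 + 149) = 18*207 = 3726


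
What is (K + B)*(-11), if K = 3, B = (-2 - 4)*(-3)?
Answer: -231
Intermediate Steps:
B = 18 (B = -6*(-3) = 18)
(K + B)*(-11) = (3 + 18)*(-11) = 21*(-11) = -231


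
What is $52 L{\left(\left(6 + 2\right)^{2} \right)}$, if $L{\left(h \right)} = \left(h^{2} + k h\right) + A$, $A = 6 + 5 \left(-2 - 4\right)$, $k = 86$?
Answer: $497952$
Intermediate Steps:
$A = -24$ ($A = 6 + 5 \left(-2 - 4\right) = 6 + 5 \left(-6\right) = 6 - 30 = -24$)
$L{\left(h \right)} = -24 + h^{2} + 86 h$ ($L{\left(h \right)} = \left(h^{2} + 86 h\right) - 24 = -24 + h^{2} + 86 h$)
$52 L{\left(\left(6 + 2\right)^{2} \right)} = 52 \left(-24 + \left(\left(6 + 2\right)^{2}\right)^{2} + 86 \left(6 + 2\right)^{2}\right) = 52 \left(-24 + \left(8^{2}\right)^{2} + 86 \cdot 8^{2}\right) = 52 \left(-24 + 64^{2} + 86 \cdot 64\right) = 52 \left(-24 + 4096 + 5504\right) = 52 \cdot 9576 = 497952$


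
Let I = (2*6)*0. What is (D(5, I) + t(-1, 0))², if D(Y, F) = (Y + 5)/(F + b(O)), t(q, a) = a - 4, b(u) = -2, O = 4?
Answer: 81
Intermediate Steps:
I = 0 (I = 12*0 = 0)
t(q, a) = -4 + a
D(Y, F) = (5 + Y)/(-2 + F) (D(Y, F) = (Y + 5)/(F - 2) = (5 + Y)/(-2 + F))
(D(5, I) + t(-1, 0))² = ((5 + 5)/(-2 + 0) + (-4 + 0))² = (10/(-2) - 4)² = (-½*10 - 4)² = (-5 - 4)² = (-9)² = 81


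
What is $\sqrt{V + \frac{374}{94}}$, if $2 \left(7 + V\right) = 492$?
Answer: $\frac{2 \sqrt{134185}}{47} \approx 15.588$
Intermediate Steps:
$V = 239$ ($V = -7 + \frac{1}{2} \cdot 492 = -7 + 246 = 239$)
$\sqrt{V + \frac{374}{94}} = \sqrt{239 + \frac{374}{94}} = \sqrt{239 + 374 \cdot \frac{1}{94}} = \sqrt{239 + \frac{187}{47}} = \sqrt{\frac{11420}{47}} = \frac{2 \sqrt{134185}}{47}$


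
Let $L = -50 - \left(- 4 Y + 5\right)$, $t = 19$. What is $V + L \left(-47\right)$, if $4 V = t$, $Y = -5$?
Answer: $\frac{14119}{4} \approx 3529.8$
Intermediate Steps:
$L = -75$ ($L = -50 - \left(\left(-4\right) \left(-5\right) + 5\right) = -50 - \left(20 + 5\right) = -50 - 25 = -75$)
$V = \frac{19}{4}$ ($V = \frac{1}{4} \cdot 19 = \frac{19}{4} \approx 4.75$)
$V + L \left(-47\right) = \frac{19}{4} - -3525 = \frac{19}{4} + 3525 = \frac{14119}{4}$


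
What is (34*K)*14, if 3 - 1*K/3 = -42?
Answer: 64260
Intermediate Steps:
K = 135 (K = 9 - 3*(-42) = 9 + 126 = 135)
(34*K)*14 = (34*135)*14 = 4590*14 = 64260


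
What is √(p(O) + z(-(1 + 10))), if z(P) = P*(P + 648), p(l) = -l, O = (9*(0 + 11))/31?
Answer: 22*I*√13919/31 ≈ 83.727*I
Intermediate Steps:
O = 99/31 (O = (9*11)*(1/31) = 99*(1/31) = 99/31 ≈ 3.1936)
z(P) = P*(648 + P)
√(p(O) + z(-(1 + 10))) = √(-1*99/31 + (-(1 + 10))*(648 - (1 + 10))) = √(-99/31 + (-1*11)*(648 - 1*11)) = √(-99/31 - 11*(648 - 11)) = √(-99/31 - 11*637) = √(-99/31 - 7007) = √(-217316/31) = 22*I*√13919/31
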